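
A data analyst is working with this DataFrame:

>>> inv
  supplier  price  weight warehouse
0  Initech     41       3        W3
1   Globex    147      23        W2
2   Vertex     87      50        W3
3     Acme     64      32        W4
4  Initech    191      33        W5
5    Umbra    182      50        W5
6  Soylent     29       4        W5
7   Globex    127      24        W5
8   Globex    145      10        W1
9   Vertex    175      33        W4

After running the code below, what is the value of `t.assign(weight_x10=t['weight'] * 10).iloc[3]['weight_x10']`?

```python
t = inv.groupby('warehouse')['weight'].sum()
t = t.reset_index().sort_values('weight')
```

650

group by warehouse, sum of weight:
warehouse
W1     10
W2     23
W3     53
W4     65
W5    111
Name: weight, dtype: int64
reset_index():
  warehouse  weight
0        W1      10
1        W2      23
2        W3      53
3        W4      65
4        W5     111
sort by weight:
  warehouse  weight
0        W1      10
1        W2      23
2        W3      53
3        W4      65
4        W5     111
add column weight_x10 = t['weight'] * 10:
  warehouse  weight  weight_x10
0        W1      10         100
1        W2      23         230
2        W3      53         530
3        W4      65         650
4        W5     111        1110
So iloc[3]['weight_x10'] = 650.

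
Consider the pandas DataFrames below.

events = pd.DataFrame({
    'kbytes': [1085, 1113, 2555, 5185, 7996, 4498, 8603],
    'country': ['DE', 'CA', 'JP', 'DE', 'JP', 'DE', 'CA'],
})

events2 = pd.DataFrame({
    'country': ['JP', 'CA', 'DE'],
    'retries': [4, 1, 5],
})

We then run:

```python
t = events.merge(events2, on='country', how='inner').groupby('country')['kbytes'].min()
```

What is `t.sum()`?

merge on 'country' (how='inner') → 7 rows:
   kbytes country  retries
0    1085      DE        5
1    1113      CA        1
2    2555      JP        4
3    5185      DE        5
4    7996      JP        4
5    4498      DE        5
6    8603      CA        1
group by country, min of kbytes:
country
CA    1113
DE    1085
JP    2555
Name: kbytes, dtype: int64
Finally, sum of the resulting series = 4753.

4753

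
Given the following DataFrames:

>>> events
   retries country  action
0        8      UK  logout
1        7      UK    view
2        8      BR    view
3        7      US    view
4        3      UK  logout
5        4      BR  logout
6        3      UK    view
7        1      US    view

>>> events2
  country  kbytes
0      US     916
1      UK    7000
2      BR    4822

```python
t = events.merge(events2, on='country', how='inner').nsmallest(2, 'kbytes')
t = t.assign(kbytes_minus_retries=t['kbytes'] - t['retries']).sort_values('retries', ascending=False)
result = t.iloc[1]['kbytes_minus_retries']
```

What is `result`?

915

merge on 'country' (how='inner') → 8 rows:
   retries country  action  kbytes
0        8      UK  logout    7000
1        7      UK    view    7000
2        8      BR    view    4822
3        7      US    view     916
4        3      UK  logout    7000
5        4      BR  logout    4822
6        3      UK    view    7000
7        1      US    view     916
take 2 rows with smallest kbytes:
   retries country action  kbytes
3        7      US   view     916
7        1      US   view     916
add column kbytes_minus_retries = t['kbytes'] - t['retries']:
   retries country action  kbytes  kbytes_minus_retries
3        7      US   view     916                   909
7        1      US   view     916                   915
sort by retries descending:
   retries country action  kbytes  kbytes_minus_retries
3        7      US   view     916                   909
7        1      US   view     916                   915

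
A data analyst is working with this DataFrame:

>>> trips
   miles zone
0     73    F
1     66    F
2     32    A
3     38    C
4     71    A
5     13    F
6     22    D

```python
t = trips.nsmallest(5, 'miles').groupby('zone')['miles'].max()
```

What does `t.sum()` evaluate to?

158

take 5 rows with smallest miles:
   miles zone
5     13    F
6     22    D
2     32    A
3     38    C
1     66    F
group by zone, max of miles:
zone
A    32
C    38
D    22
F    66
Name: miles, dtype: int64
Then the sum of the resulting series: 158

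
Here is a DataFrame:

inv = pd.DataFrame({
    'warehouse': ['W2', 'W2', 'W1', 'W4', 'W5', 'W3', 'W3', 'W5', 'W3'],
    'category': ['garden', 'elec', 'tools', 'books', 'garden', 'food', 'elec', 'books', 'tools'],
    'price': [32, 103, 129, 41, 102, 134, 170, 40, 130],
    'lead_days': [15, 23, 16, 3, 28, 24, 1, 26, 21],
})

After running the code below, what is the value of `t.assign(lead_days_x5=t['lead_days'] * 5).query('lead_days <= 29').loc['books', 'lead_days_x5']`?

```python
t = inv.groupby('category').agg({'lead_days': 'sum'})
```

group by category, sum of lead_days:
          lead_days
category           
books            29
elec             24
food             24
garden           43
tools            37
add column lead_days_x5 = t['lead_days'] * 5:
          lead_days  lead_days_x5
category                         
books            29           145
elec             24           120
food             24           120
garden           43           215
tools            37           185
filter rows where lead_days <= 29:
          lead_days  lead_days_x5
category                         
books            29           145
elec             24           120
food             24           120
Hence 145.

145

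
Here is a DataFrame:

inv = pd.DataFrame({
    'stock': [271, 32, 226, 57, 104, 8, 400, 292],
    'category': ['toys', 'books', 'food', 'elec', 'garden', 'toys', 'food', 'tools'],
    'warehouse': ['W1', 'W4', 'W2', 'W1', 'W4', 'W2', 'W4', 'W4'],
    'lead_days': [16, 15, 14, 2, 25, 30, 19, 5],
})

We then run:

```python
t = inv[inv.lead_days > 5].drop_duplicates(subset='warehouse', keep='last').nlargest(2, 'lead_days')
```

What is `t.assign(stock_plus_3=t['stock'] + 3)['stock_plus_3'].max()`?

filter rows where lead_days > 5:
   stock category warehouse  lead_days
0    271     toys        W1         16
1     32    books        W4         15
2    226     food        W2         14
4    104   garden        W4         25
5      8     toys        W2         30
6    400     food        W4         19
drop duplicate warehouse (keep=last):
   stock category warehouse  lead_days
0    271     toys        W1         16
5      8     toys        W2         30
6    400     food        W4         19
take 2 rows with largest lead_days:
   stock category warehouse  lead_days
5      8     toys        W2         30
6    400     food        W4         19
add column stock_plus_3 = t['stock'] + 3:
   stock category warehouse  lead_days  stock_plus_3
5      8     toys        W2         30            11
6    400     food        W4         19           403
Finally, max of column 'stock_plus_3' = 403.

403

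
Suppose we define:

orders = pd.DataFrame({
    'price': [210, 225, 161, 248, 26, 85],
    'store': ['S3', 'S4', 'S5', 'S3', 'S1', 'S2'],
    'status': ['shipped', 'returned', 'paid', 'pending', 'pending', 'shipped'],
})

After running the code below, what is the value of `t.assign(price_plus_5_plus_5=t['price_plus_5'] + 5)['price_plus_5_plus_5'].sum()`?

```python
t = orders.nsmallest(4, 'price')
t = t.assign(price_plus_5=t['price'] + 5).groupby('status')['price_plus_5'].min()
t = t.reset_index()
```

302

take 4 rows with smallest price:
   price store   status
4     26    S1  pending
5     85    S2  shipped
2    161    S5     paid
0    210    S3  shipped
add column price_plus_5 = t['price'] + 5:
   price store   status  price_plus_5
4     26    S1  pending            31
5     85    S2  shipped            90
2    161    S5     paid           166
0    210    S3  shipped           215
group by status, min of price_plus_5:
status
paid       166
pending     31
shipped     90
Name: price_plus_5, dtype: int64
reset_index():
    status  price_plus_5
0     paid           166
1  pending            31
2  shipped            90
add column price_plus_5_plus_5 = t['price_plus_5'] + 5:
    status  price_plus_5  price_plus_5_plus_5
0     paid           166                  171
1  pending            31                   36
2  shipped            90                   95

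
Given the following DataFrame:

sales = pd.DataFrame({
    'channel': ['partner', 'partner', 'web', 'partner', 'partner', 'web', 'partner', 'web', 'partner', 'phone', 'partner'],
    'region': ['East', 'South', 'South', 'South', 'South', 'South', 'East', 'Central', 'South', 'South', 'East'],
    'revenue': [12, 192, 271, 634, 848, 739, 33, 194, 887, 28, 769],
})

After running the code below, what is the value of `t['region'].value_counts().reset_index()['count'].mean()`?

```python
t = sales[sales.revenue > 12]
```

filter rows where revenue > 12:
    channel   region  revenue
1   partner    South      192
2       web    South      271
3   partner    South      634
4   partner    South      848
5       web    South      739
6   partner     East       33
7       web  Central      194
8   partner    South      887
9     phone    South       28
10  partner     East      769
value_counts of region:
region
South      7
East       2
Central    1
Name: count, dtype: int64
reset_index():
    region  count
0    South      7
1     East      2
2  Central      1

3.33333333333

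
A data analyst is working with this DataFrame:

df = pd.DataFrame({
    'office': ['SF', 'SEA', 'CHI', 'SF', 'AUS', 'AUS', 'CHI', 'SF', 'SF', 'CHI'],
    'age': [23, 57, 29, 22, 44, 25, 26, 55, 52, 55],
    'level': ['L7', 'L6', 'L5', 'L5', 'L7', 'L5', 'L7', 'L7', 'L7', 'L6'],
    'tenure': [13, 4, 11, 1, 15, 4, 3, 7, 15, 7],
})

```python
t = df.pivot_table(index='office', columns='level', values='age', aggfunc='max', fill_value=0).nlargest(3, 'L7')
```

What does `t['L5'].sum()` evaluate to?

76

pivot: rows=office, cols=level, max(age):
level   L5  L6  L7
office            
AUS     25   0  44
CHI     29  55  26
SEA      0  57   0
SF      22   0  55
take 3 rows with largest L7:
level   L5  L6  L7
office            
SF      22   0  55
AUS     25   0  44
CHI     29  55  26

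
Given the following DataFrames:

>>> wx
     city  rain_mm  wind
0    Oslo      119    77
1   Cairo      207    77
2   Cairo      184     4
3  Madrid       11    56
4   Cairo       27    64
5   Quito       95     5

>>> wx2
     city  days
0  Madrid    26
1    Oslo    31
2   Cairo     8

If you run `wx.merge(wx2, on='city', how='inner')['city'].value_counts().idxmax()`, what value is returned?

Cairo

merge on 'city' (how='inner') → 5 rows:
     city  rain_mm  wind  days
0    Oslo      119    77    31
1   Cairo      207    77     8
2   Cairo      184     4     8
3  Madrid       11    56    26
4   Cairo       27    64     8
value_counts of city:
city
Cairo     3
Oslo      1
Madrid    1
Name: count, dtype: int64
Finally, label with the largest value = Cairo.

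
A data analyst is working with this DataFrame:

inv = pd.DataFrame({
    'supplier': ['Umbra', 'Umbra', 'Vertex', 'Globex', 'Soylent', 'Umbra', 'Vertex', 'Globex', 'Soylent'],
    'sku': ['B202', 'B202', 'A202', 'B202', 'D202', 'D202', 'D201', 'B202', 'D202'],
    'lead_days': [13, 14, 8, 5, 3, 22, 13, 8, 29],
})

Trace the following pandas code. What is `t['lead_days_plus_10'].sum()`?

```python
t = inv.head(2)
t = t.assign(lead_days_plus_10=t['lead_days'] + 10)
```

47

take first 2 rows:
  supplier   sku  lead_days
0    Umbra  B202         13
1    Umbra  B202         14
add column lead_days_plus_10 = t['lead_days'] + 10:
  supplier   sku  lead_days  lead_days_plus_10
0    Umbra  B202         13                 23
1    Umbra  B202         14                 24
sum of column 'lead_days_plus_10' → 47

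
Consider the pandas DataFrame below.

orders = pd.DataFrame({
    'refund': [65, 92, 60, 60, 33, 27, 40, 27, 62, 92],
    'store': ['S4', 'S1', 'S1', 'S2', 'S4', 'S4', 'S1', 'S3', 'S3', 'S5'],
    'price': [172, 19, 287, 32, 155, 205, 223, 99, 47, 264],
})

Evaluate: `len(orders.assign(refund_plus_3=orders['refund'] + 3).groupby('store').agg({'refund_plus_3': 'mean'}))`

add column refund_plus_3 = orders['refund'] + 3:
   refund store  price  refund_plus_3
0      65    S4    172             68
1      92    S1     19             95
2      60    S1    287             63
3      60    S2     32             63
4      33    S4    155             36
5      27    S4    205             30
6      40    S1    223             43
7      27    S3     99             30
8      62    S3     47             65
9      92    S5    264             95
group by store, mean of refund_plus_3:
       refund_plus_3
store               
S1         67.000000
S2         63.000000
S3         47.500000
S4         44.666667
S5         95.000000
number of rows → 5

5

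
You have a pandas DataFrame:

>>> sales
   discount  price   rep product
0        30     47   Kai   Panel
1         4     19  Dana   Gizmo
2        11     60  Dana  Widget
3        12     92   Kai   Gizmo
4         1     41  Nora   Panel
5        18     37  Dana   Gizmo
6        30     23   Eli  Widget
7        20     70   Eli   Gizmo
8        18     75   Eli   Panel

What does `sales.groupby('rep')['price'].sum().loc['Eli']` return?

group by rep, sum of price:
rep
Dana    116
Eli     168
Kai     139
Nora     41
Name: price, dtype: int64
Then the value at index 'Eli': 168

168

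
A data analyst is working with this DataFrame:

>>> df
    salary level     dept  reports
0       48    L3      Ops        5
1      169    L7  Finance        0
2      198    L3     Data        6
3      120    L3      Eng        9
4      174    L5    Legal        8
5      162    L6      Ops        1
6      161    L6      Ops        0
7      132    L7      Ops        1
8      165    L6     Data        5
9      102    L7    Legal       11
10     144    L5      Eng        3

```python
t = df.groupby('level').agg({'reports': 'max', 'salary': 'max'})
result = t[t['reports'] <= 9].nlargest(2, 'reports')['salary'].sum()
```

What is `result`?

372

group by level: max(reports), max(salary):
       reports  salary
level                 
L3           9     198
L5           8     174
L6           5     165
L7          11     169
filter rows where reports <= 9:
       reports  salary
level                 
L3           9     198
L5           8     174
L6           5     165
take 2 rows with largest reports:
       reports  salary
level                 
L3           9     198
L5           8     174
Reading off the sum of column 'salary', we get 372.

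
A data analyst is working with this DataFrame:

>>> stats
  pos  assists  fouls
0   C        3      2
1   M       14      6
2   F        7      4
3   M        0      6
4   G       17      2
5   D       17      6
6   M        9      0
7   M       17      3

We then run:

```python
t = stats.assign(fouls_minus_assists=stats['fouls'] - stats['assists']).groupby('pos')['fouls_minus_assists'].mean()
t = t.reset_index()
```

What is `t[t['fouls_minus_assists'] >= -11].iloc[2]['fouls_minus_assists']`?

add column fouls_minus_assists = stats['fouls'] - stats['assists']:
  pos  assists  fouls  fouls_minus_assists
0   C        3      2                   -1
1   M       14      6                   -8
2   F        7      4                   -3
3   M        0      6                    6
4   G       17      2                  -15
5   D       17      6                  -11
6   M        9      0                   -9
7   M       17      3                  -14
group by pos, mean of fouls_minus_assists:
pos
C    -1.00
D   -11.00
F    -3.00
G   -15.00
M    -6.25
Name: fouls_minus_assists, dtype: float64
reset_index():
  pos  fouls_minus_assists
0   C                -1.00
1   D               -11.00
2   F                -3.00
3   G               -15.00
4   M                -6.25
filter rows where fouls_minus_assists >= -11:
  pos  fouls_minus_assists
0   C                -1.00
1   D               -11.00
2   F                -3.00
4   M                -6.25

-3.0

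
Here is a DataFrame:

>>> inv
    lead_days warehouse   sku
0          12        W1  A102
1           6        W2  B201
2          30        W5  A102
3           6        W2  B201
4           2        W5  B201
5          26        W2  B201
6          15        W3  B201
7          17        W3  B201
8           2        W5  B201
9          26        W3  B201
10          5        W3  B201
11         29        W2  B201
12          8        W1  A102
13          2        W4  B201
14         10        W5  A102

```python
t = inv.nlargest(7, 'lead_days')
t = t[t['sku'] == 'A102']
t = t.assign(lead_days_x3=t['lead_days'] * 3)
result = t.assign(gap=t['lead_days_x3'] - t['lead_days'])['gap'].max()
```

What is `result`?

take 7 rows with largest lead_days:
    lead_days warehouse   sku
2          30        W5  A102
11         29        W2  B201
5          26        W2  B201
9          26        W3  B201
7          17        W3  B201
6          15        W3  B201
0          12        W1  A102
filter rows where sku == 'A102':
   lead_days warehouse   sku
2         30        W5  A102
0         12        W1  A102
add column lead_days_x3 = t['lead_days'] * 3:
   lead_days warehouse   sku  lead_days_x3
2         30        W5  A102            90
0         12        W1  A102            36
add column gap = t['lead_days_x3'] - t['lead_days']:
   lead_days warehouse   sku  lead_days_x3  gap
2         30        W5  A102            90   60
0         12        W1  A102            36   24
Finally, max of column 'gap' = 60.

60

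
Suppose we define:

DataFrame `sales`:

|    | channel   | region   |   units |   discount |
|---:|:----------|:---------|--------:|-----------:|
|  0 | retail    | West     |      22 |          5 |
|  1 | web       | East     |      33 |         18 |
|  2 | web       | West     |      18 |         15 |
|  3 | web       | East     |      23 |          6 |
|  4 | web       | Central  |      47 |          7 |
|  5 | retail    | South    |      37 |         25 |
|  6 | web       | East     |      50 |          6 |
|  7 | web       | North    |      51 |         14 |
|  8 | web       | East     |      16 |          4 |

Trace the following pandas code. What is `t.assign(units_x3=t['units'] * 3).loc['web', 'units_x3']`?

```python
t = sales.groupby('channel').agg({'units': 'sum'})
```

group by channel, sum of units:
         units
channel       
retail      59
web        238
add column units_x3 = t['units'] * 3:
         units  units_x3
channel                 
retail      59       177
web        238       714

714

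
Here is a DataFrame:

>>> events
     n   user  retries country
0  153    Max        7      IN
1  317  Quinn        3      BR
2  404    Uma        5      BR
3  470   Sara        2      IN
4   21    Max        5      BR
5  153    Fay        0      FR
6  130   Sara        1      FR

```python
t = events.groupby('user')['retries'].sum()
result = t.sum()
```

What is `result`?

23

group by user, sum of retries:
user
Fay       0
Max      12
Quinn     3
Sara      3
Uma       5
Name: retries, dtype: int64
Hence 23.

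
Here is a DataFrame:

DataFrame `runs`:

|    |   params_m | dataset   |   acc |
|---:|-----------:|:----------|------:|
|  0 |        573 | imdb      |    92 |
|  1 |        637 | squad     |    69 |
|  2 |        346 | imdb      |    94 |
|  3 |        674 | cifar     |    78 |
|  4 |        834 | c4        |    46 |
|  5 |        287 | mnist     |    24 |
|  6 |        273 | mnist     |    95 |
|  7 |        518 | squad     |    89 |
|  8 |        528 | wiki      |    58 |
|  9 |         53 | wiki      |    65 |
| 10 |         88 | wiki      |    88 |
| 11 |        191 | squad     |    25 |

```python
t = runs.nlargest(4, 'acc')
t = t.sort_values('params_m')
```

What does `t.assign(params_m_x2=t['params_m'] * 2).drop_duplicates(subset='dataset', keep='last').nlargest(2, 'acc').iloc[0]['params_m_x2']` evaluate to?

take 4 rows with largest acc:
   params_m dataset  acc
6       273   mnist   95
2       346    imdb   94
0       573    imdb   92
7       518   squad   89
sort by params_m:
   params_m dataset  acc
6       273   mnist   95
2       346    imdb   94
7       518   squad   89
0       573    imdb   92
add column params_m_x2 = t['params_m'] * 2:
   params_m dataset  acc  params_m_x2
6       273   mnist   95          546
2       346    imdb   94          692
7       518   squad   89         1036
0       573    imdb   92         1146
drop duplicate dataset (keep=last):
   params_m dataset  acc  params_m_x2
6       273   mnist   95          546
7       518   squad   89         1036
0       573    imdb   92         1146
take 2 rows with largest acc:
   params_m dataset  acc  params_m_x2
6       273   mnist   95          546
0       573    imdb   92         1146

546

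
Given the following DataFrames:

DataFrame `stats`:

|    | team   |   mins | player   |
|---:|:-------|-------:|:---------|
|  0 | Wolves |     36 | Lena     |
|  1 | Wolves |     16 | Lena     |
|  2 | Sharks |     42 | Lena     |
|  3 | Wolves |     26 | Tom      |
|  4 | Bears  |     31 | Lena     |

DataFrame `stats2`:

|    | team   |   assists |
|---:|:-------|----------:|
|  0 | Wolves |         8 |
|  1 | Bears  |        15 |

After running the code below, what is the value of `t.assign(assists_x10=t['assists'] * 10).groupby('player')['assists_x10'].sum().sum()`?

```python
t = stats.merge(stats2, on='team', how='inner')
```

390

merge on 'team' (how='inner') → 4 rows:
     team  mins player  assists
0  Wolves    36   Lena        8
1  Wolves    16   Lena        8
2  Wolves    26    Tom        8
3   Bears    31   Lena       15
add column assists_x10 = t['assists'] * 10:
     team  mins player  assists  assists_x10
0  Wolves    36   Lena        8           80
1  Wolves    16   Lena        8           80
2  Wolves    26    Tom        8           80
3   Bears    31   Lena       15          150
group by player, sum of assists_x10:
player
Lena    310
Tom      80
Name: assists_x10, dtype: int64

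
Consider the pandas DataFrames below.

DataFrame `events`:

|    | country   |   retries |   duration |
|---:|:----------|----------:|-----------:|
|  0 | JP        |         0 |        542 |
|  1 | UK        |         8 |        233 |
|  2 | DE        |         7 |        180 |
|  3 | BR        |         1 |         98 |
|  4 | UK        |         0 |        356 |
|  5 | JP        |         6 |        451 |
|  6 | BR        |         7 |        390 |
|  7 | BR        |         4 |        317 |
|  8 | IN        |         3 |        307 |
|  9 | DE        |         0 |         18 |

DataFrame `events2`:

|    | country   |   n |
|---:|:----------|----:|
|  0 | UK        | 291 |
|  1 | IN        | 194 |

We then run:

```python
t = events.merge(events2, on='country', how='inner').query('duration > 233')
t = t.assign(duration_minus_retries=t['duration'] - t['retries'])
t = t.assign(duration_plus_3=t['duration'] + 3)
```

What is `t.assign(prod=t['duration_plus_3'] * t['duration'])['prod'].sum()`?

merge on 'country' (how='inner') → 3 rows:
  country  retries  duration    n
0      UK        8       233  291
1      UK        0       356  291
2      IN        3       307  194
filter rows where duration > 233:
  country  retries  duration    n
1      UK        0       356  291
2      IN        3       307  194
add column duration_minus_retries = t['duration'] - t['retries']:
  country  retries  duration    n  duration_minus_retries
1      UK        0       356  291                     356
2      IN        3       307  194                     304
add column duration_plus_3 = t['duration'] + 3:
  country  retries  duration    n  duration_minus_retries  duration_plus_3
1      UK        0       356  291                     356              359
2      IN        3       307  194                     304              310
add column prod = t['duration_plus_3'] * t['duration']:
  country  retries  duration    n  duration_minus_retries  duration_plus_3    prod
1      UK        0       356  291                     356              359  127804
2      IN        3       307  194                     304              310   95170
Then the sum of column 'prod': 222974

222974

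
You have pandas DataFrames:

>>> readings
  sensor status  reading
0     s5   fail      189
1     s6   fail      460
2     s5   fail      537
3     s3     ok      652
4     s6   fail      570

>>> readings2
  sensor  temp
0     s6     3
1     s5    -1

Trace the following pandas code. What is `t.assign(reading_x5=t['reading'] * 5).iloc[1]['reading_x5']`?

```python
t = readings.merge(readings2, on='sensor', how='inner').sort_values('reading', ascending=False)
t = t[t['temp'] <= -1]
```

945

merge on 'sensor' (how='inner') → 4 rows:
  sensor status  reading  temp
0     s5   fail      189    -1
1     s6   fail      460     3
2     s5   fail      537    -1
3     s6   fail      570     3
sort by reading descending:
  sensor status  reading  temp
3     s6   fail      570     3
2     s5   fail      537    -1
1     s6   fail      460     3
0     s5   fail      189    -1
filter rows where temp <= -1:
  sensor status  reading  temp
2     s5   fail      537    -1
0     s5   fail      189    -1
add column reading_x5 = t['reading'] * 5:
  sensor status  reading  temp  reading_x5
2     s5   fail      537    -1        2685
0     s5   fail      189    -1         945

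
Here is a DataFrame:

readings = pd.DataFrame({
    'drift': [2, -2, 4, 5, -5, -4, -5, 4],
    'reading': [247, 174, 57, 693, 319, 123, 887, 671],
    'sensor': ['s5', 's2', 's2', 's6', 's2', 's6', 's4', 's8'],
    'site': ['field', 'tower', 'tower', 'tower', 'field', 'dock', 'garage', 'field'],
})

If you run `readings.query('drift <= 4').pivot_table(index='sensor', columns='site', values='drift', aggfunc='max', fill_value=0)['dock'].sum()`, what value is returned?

filter rows where drift <= 4:
   drift  reading sensor    site
0      2      247     s5   field
1     -2      174     s2   tower
2      4       57     s2   tower
4     -5      319     s2   field
5     -4      123     s6    dock
6     -5      887     s4  garage
7      4      671     s8   field
pivot: rows=sensor, cols=site, max(drift):
site    dock  field  garage  tower
sensor                            
s2         0     -5       0      4
s4         0      0      -5      0
s5         0      2       0      0
s6        -4      0       0      0
s8         0      4       0      0
So sum() = -4.

-4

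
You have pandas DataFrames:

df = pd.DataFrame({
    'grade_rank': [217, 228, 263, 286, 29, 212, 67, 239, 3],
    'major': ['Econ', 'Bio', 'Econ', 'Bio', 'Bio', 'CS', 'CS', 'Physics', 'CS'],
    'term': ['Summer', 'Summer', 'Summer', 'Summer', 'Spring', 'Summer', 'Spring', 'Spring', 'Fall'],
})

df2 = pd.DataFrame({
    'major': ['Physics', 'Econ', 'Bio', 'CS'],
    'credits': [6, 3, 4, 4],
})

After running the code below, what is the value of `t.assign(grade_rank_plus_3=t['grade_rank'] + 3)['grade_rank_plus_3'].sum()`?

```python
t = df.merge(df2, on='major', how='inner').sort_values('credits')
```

merge on 'major' (how='inner') → 9 rows:
   grade_rank    major    term  credits
0         217     Econ  Summer        3
1         228      Bio  Summer        4
2         263     Econ  Summer        3
3         286      Bio  Summer        4
4          29      Bio  Spring        4
5         212       CS  Summer        4
6          67       CS  Spring        4
7         239  Physics  Spring        6
8           3       CS    Fall        4
sort by credits:
   grade_rank    major    term  credits
0         217     Econ  Summer        3
2         263     Econ  Summer        3
1         228      Bio  Summer        4
3         286      Bio  Summer        4
4          29      Bio  Spring        4
5         212       CS  Summer        4
6          67       CS  Spring        4
8           3       CS    Fall        4
7         239  Physics  Spring        6
add column grade_rank_plus_3 = t['grade_rank'] + 3:
   grade_rank    major    term  credits  grade_rank_plus_3
0         217     Econ  Summer        3                220
2         263     Econ  Summer        3                266
1         228      Bio  Summer        4                231
3         286      Bio  Summer        4                289
4          29      Bio  Spring        4                 32
5         212       CS  Summer        4                215
6          67       CS  Spring        4                 70
8           3       CS    Fall        4                  6
7         239  Physics  Spring        6                242
Hence 1571.

1571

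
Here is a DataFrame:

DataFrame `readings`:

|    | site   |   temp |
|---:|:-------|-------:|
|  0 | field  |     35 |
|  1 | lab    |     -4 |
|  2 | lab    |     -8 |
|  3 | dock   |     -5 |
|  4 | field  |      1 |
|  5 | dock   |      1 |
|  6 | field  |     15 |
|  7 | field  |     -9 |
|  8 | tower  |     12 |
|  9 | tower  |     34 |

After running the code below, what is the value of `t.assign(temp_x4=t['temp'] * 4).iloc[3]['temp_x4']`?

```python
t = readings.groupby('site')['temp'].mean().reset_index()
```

92.0

group by site, mean of temp:
site
dock     -2.0
field    10.5
lab      -6.0
tower    23.0
Name: temp, dtype: float64
reset_index():
    site  temp
0   dock  -2.0
1  field  10.5
2    lab  -6.0
3  tower  23.0
add column temp_x4 = t['temp'] * 4:
    site  temp  temp_x4
0   dock  -2.0     -8.0
1  field  10.5     42.0
2    lab  -6.0    -24.0
3  tower  23.0     92.0
So iloc[3]['temp_x4'] = 92.0.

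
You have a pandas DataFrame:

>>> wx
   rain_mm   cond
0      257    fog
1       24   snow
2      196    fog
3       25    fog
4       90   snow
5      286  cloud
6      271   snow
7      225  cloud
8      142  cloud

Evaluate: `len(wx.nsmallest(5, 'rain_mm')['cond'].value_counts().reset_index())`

3

take 5 rows with smallest rain_mm:
   rain_mm   cond
1       24   snow
3       25    fog
4       90   snow
8      142  cloud
2      196    fog
value_counts of cond:
cond
snow     2
fog      2
cloud    1
Name: count, dtype: int64
reset_index():
    cond  count
0   snow      2
1    fog      2
2  cloud      1
number of rows → 3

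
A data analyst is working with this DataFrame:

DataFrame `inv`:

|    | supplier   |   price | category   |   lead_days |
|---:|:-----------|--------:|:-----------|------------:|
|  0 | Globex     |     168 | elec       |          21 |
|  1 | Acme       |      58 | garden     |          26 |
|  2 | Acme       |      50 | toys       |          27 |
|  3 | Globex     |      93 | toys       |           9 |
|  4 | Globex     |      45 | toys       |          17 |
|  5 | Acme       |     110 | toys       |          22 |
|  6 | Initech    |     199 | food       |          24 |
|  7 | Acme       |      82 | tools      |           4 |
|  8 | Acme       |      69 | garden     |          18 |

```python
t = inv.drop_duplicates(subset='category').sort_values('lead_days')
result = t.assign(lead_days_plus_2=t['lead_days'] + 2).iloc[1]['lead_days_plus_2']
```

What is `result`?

drop duplicate category (keep=first):
  supplier  price category  lead_days
0   Globex    168     elec         21
1     Acme     58   garden         26
2     Acme     50     toys         27
6  Initech    199     food         24
7     Acme     82    tools          4
sort by lead_days:
  supplier  price category  lead_days
7     Acme     82    tools          4
0   Globex    168     elec         21
6  Initech    199     food         24
1     Acme     58   garden         26
2     Acme     50     toys         27
add column lead_days_plus_2 = t['lead_days'] + 2:
  supplier  price category  lead_days  lead_days_plus_2
7     Acme     82    tools          4                 6
0   Globex    168     elec         21                23
6  Initech    199     food         24                26
1     Acme     58   garden         26                28
2     Acme     50     toys         27                29
Then the value at position 1, column 'lead_days_plus_2': 23

23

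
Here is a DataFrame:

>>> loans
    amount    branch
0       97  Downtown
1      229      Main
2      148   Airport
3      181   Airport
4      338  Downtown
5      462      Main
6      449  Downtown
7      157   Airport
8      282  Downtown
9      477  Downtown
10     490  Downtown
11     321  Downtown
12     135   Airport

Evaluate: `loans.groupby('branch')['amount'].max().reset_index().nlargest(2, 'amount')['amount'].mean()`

group by branch, max of amount:
branch
Airport     181
Downtown    490
Main        462
Name: amount, dtype: int64
reset_index():
     branch  amount
0   Airport     181
1  Downtown     490
2      Main     462
take 2 rows with largest amount:
     branch  amount
1  Downtown     490
2      Main     462

476.0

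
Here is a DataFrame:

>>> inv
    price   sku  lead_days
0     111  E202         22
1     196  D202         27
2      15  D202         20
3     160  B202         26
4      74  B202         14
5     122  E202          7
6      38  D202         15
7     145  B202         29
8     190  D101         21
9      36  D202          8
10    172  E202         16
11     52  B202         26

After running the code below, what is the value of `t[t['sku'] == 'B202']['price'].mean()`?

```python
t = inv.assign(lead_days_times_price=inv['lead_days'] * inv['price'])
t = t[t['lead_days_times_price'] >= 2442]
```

152.5

add column lead_days_times_price = inv['lead_days'] * inv['price']:
    price   sku  lead_days  lead_days_times_price
0     111  E202         22                   2442
1     196  D202         27                   5292
2      15  D202         20                    300
3     160  B202         26                   4160
4      74  B202         14                   1036
5     122  E202          7                    854
6      38  D202         15                    570
7     145  B202         29                   4205
8     190  D101         21                   3990
9      36  D202          8                    288
10    172  E202         16                   2752
11     52  B202         26                   1352
filter rows where lead_days_times_price >= 2442:
    price   sku  lead_days  lead_days_times_price
0     111  E202         22                   2442
1     196  D202         27                   5292
3     160  B202         26                   4160
7     145  B202         29                   4205
8     190  D101         21                   3990
10    172  E202         16                   2752
filter rows where sku == 'B202':
   price   sku  lead_days  lead_days_times_price
3    160  B202         26                   4160
7    145  B202         29                   4205
Finally, mean of column 'price' = 152.5.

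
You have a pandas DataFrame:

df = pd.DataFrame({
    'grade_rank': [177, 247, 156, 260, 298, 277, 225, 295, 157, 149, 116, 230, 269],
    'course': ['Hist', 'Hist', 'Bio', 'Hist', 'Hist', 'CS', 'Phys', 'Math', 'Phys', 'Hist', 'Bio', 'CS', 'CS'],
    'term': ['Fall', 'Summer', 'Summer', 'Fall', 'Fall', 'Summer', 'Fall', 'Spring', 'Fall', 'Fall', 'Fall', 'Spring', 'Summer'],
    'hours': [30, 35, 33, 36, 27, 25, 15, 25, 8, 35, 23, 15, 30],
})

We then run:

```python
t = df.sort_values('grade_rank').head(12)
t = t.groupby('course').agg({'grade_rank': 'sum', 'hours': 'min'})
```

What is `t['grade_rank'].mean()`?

511.6

sort by grade_rank:
    grade_rank course    term  hours
10         116    Bio    Fall     23
9          149   Hist    Fall     35
2          156    Bio  Summer     33
8          157   Phys    Fall      8
0          177   Hist    Fall     30
6          225   Phys    Fall     15
11         230     CS  Spring     15
1          247   Hist  Summer     35
3          260   Hist    Fall     36
12         269     CS  Summer     30
5          277     CS  Summer     25
7          295   Math  Spring     25
4          298   Hist    Fall     27
take first 12 rows:
    grade_rank course    term  hours
10         116    Bio    Fall     23
9          149   Hist    Fall     35
2          156    Bio  Summer     33
8          157   Phys    Fall      8
0          177   Hist    Fall     30
6          225   Phys    Fall     15
11         230     CS  Spring     15
1          247   Hist  Summer     35
3          260   Hist    Fall     36
12         269     CS  Summer     30
5          277     CS  Summer     25
7          295   Math  Spring     25
group by course: sum(grade_rank), min(hours):
        grade_rank  hours
course                   
Bio            272     23
CS             776     15
Hist           833     30
Math           295     25
Phys           382      8
Taking the mean of column 'grade_rank' gives 511.6.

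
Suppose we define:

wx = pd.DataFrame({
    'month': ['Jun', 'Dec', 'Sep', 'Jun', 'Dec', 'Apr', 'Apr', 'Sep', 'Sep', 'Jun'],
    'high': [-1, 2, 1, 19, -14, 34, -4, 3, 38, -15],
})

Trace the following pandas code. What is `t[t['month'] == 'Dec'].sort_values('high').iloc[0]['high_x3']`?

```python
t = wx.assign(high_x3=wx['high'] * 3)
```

-42

add column high_x3 = wx['high'] * 3:
  month  high  high_x3
0   Jun    -1       -3
1   Dec     2        6
2   Sep     1        3
3   Jun    19       57
4   Dec   -14      -42
5   Apr    34      102
6   Apr    -4      -12
7   Sep     3        9
8   Sep    38      114
9   Jun   -15      -45
filter rows where month == 'Dec':
  month  high  high_x3
1   Dec     2        6
4   Dec   -14      -42
sort by high:
  month  high  high_x3
4   Dec   -14      -42
1   Dec     2        6
Hence -42.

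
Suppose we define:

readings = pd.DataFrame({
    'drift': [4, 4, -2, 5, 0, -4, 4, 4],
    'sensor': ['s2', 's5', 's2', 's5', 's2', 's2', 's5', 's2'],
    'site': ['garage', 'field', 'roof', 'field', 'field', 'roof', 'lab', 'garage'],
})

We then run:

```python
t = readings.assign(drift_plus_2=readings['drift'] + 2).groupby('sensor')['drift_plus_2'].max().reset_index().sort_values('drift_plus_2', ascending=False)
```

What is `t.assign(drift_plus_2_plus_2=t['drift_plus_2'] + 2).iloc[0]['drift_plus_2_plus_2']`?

9

add column drift_plus_2 = readings['drift'] + 2:
   drift sensor    site  drift_plus_2
0      4     s2  garage             6
1      4     s5   field             6
2     -2     s2    roof             0
3      5     s5   field             7
4      0     s2   field             2
5     -4     s2    roof            -2
6      4     s5     lab             6
7      4     s2  garage             6
group by sensor, max of drift_plus_2:
sensor
s2    6
s5    7
Name: drift_plus_2, dtype: int64
reset_index():
  sensor  drift_plus_2
0     s2             6
1     s5             7
sort by drift_plus_2 descending:
  sensor  drift_plus_2
1     s5             7
0     s2             6
add column drift_plus_2_plus_2 = t['drift_plus_2'] + 2:
  sensor  drift_plus_2  drift_plus_2_plus_2
1     s5             7                    9
0     s2             6                    8
value at position 0, column 'drift_plus_2_plus_2' → 9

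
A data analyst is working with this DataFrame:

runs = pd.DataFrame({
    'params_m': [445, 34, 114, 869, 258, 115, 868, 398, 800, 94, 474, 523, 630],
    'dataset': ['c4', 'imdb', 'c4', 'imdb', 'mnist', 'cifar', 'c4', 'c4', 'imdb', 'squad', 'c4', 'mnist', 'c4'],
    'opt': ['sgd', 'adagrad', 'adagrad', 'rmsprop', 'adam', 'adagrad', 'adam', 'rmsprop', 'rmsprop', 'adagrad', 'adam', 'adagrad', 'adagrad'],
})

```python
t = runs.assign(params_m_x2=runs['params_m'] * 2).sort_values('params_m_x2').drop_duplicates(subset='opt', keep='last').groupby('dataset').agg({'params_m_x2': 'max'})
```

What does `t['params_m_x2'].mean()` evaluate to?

add column params_m_x2 = runs['params_m'] * 2:
    params_m dataset      opt  params_m_x2
0        445      c4      sgd          890
1         34    imdb  adagrad           68
2        114      c4  adagrad          228
3        869    imdb  rmsprop         1738
4        258   mnist     adam          516
5        115   cifar  adagrad          230
6        868      c4     adam         1736
7        398      c4  rmsprop          796
8        800    imdb  rmsprop         1600
9         94   squad  adagrad          188
10       474      c4     adam          948
11       523   mnist  adagrad         1046
12       630      c4  adagrad         1260
sort by params_m_x2:
    params_m dataset      opt  params_m_x2
1         34    imdb  adagrad           68
9         94   squad  adagrad          188
2        114      c4  adagrad          228
5        115   cifar  adagrad          230
4        258   mnist     adam          516
7        398      c4  rmsprop          796
0        445      c4      sgd          890
10       474      c4     adam          948
11       523   mnist  adagrad         1046
12       630      c4  adagrad         1260
8        800    imdb  rmsprop         1600
6        868      c4     adam         1736
3        869    imdb  rmsprop         1738
drop duplicate opt (keep=last):
    params_m dataset      opt  params_m_x2
0        445      c4      sgd          890
12       630      c4  adagrad         1260
6        868      c4     adam         1736
3        869    imdb  rmsprop         1738
group by dataset, max of params_m_x2:
         params_m_x2
dataset             
c4              1736
imdb            1738
Then the mean of column 'params_m_x2': 1737.0

1737.0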